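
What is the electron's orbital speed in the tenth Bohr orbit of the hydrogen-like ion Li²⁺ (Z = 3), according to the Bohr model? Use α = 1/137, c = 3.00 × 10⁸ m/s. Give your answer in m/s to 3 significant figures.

6.57 × 10⁵ m/s

v_n = Zαc/n = 3 × 0.00730 × 3.00 × 10⁸ / 10
    = 6.57 × 10⁵ m/s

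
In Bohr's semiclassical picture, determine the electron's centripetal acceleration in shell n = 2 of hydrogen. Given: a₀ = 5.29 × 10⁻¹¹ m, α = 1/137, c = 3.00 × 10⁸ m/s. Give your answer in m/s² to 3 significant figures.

r = n²a₀/Z = 2.12 × 10⁻¹⁰ m, v = Zαc/n = 1.09 × 10⁶ m/s
a = v²/r = (1.09 × 10⁶)² / 2.12 × 10⁻¹⁰ = 5.67 × 10²¹ m/s²

5.67 × 10²¹ m/s²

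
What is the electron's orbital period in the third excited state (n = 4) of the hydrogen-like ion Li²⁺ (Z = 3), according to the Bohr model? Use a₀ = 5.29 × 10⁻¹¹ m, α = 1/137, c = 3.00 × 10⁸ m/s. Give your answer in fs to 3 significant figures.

r = n²a₀/Z = 4²·5.29 × 10⁻¹¹/3 = 2.82 × 10⁻¹⁰ m
v = Zαc/n = 3·0.00730·3.00 × 10⁸/4 = 1.64 × 10⁶ m/s
T = 2πr/v = 1.08 × 10⁻¹⁵ s = 1.08 fs

1.08 fs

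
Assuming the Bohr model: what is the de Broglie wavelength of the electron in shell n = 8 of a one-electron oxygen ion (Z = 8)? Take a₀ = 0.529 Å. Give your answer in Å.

3.32 Å

The Bohr quantisation condition is nλ = 2πr_n.
r_n = n²a₀/Z = 4.23 Å
λ = 2πr_n/n = 2π·4.23/8 = 3.32 Å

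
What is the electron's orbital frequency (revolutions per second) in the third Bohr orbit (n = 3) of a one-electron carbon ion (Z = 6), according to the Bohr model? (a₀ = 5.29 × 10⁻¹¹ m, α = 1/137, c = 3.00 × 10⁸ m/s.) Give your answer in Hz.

8.78 × 10¹⁵ Hz

r = n²a₀/Z = 7.94 × 10⁻¹¹ m, v = Zαc/n = 4.38 × 10⁶ m/s
f = v/(2πr) = 8.78 × 10¹⁵ Hz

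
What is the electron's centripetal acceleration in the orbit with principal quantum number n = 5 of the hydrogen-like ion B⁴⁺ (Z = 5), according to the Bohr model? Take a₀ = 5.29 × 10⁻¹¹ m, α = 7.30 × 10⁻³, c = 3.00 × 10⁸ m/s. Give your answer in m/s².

1.81 × 10²² m/s²

r = n²a₀/Z = 2.64 × 10⁻¹⁰ m, v = Zαc/n = 2.19 × 10⁶ m/s
a = v²/r = (2.19 × 10⁶)² / 2.64 × 10⁻¹⁰ = 1.81 × 10²² m/s²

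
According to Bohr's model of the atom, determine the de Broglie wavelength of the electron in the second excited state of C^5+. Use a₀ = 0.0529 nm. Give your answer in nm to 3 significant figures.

0.166 nm

The Bohr quantisation condition is nλ = 2πr_n.
r_n = n²a₀/Z = 0.0794 nm
λ = 2πr_n/n = 2π·0.0794/3 = 0.166 nm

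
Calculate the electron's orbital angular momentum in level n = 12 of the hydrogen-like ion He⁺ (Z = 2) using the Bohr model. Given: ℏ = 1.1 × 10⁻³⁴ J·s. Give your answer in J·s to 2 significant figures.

L_n = nℏ = 12 × 1.1 × 10⁻³⁴ = 1.3 × 10⁻³³ J·s

1.3 × 10⁻³³ J·s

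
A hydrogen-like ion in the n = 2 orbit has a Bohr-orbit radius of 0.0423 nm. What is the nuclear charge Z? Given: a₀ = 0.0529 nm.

r_n = n²a₀/Z ⇒ Z = n²a₀/r = 2² × 0.0529 / 0.0423 ≈ 5.00
Z = 5

5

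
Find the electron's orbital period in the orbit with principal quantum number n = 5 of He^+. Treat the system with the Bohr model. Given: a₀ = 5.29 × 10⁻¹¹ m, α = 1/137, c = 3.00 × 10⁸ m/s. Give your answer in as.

r = n²a₀/Z = 5²·5.29 × 10⁻¹¹/2 = 6.61 × 10⁻¹⁰ m
v = Zαc/n = 2·0.00730·3.00 × 10⁸/5 = 8.76 × 10⁵ m/s
T = 2πr/v = 4.74 × 10⁻¹⁵ s = 4740 as

4740 as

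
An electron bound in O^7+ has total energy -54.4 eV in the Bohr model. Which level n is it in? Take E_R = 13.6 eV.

4

E_n = −E_R Z²/n² ⇒ n² = E_R Z²/(−E_n) = 13.6 × 8² / 54.4 ≈ 16.00
n = 4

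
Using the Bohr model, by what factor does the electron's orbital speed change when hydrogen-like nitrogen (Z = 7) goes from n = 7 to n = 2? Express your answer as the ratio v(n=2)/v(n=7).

7/2

v ∝ Z^1 · n^-1; with Z fixed, v ∝ n^-1.
v(n=2)/v(n=7) = (2/7)^-1 = 7/2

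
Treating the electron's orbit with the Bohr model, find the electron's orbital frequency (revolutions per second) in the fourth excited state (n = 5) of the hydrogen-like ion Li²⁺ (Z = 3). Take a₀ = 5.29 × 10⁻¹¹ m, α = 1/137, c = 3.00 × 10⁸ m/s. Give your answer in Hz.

4.74 × 10¹⁴ Hz

r = n²a₀/Z = 4.41 × 10⁻¹⁰ m, v = Zαc/n = 1.31 × 10⁶ m/s
f = v/(2πr) = 4.74 × 10¹⁴ Hz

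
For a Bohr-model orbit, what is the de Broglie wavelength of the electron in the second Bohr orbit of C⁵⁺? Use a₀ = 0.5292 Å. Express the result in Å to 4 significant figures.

The Bohr quantisation condition is nλ = 2πr_n.
r_n = n²a₀/Z = 0.3528 Å
λ = 2πr_n/n = 2π·0.3528/2 = 1.108 Å

1.108 Å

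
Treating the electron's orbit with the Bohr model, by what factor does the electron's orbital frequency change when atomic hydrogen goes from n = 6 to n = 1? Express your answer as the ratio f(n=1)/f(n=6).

f ∝ Z^2 · n^-3; with Z fixed, f ∝ n^-3.
f(n=1)/f(n=6) = (1/6)^-3 = 216

216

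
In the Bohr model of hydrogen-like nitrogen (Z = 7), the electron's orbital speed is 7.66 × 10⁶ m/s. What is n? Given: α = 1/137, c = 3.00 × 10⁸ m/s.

v_n = Zαc/n ⇒ n = Zαc/v = 7 × 0.00730 × 3.00 × 10⁸ / 7.66 × 10⁶ ≈ 2.00
n = 2

2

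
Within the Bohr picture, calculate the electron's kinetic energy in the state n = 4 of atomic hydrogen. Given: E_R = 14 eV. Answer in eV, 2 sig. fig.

For a Coulomb orbit the virial theorem gives K = −E_n.
E_n = −E_R·Z²/n², so K = E_R·Z²/n² = 14 × 1²/4² = 0.88 eV

0.88 eV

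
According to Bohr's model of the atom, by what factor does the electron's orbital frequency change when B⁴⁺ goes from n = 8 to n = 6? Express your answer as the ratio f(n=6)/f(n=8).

64/27

f ∝ Z^2 · n^-3; with Z fixed, f ∝ n^-3.
f(n=6)/f(n=8) = (6/8)^-3 = 64/27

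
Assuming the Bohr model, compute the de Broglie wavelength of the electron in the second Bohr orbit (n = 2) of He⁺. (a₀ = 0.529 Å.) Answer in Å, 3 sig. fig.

3.32 Å

The Bohr quantisation condition is nλ = 2πr_n.
r_n = n²a₀/Z = 1.06 Å
λ = 2πr_n/n = 2π·1.06/2 = 3.32 Å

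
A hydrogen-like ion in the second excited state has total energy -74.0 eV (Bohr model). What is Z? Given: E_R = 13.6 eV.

E_n = −E_R Z²/n² ⇒ Z² = −E_n n²/E_R = 74.0 × 3² / 13.6 ≈ 48.97
Z = 7

7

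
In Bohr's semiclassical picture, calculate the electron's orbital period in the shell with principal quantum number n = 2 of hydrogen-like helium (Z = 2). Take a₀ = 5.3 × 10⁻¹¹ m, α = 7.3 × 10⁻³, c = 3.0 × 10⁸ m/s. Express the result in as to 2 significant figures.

300 as

r = n²a₀/Z = 2²·5.3 × 10⁻¹¹/2 = 1.1 × 10⁻¹⁰ m
v = Zαc/n = 2·0.0073·3.0 × 10⁸/2 = 2.2 × 10⁶ m/s
T = 2πr/v = 3.0 × 10⁻¹⁶ s = 300 as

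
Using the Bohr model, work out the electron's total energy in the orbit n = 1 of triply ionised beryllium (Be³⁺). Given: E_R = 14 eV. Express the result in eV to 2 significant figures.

E_n = −E_R·Z²/n² = −14 × 4²/1² = -220 eV

-220 eV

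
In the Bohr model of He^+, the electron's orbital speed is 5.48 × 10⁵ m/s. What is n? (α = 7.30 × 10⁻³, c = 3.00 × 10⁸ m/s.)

v_n = Zαc/n ⇒ n = Zαc/v = 2 × 0.00730 × 3.00 × 10⁸ / 5.48 × 10⁵ ≈ 7.99
n = 8

8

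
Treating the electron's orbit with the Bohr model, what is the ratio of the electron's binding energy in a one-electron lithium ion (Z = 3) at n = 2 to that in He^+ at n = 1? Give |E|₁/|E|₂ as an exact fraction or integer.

|E| ∝ Z^2 · n^-2
|E|₁/|E|₂ = (3/2)^2 · (2/1)^-2 = 9/16

9/16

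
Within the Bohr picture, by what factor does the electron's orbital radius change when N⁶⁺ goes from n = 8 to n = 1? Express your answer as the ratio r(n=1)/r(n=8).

1/64

r ∝ Z^-1 · n^2; with Z fixed, r ∝ n^2.
r(n=1)/r(n=8) = (1/8)^2 = 1/64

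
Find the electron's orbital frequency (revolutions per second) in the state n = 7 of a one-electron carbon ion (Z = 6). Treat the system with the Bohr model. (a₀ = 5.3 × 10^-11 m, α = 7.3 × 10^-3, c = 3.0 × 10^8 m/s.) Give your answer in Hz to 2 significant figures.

6.9 × 10^14 Hz

r = n²a₀/Z = 4.3 × 10^-10 m, v = Zαc/n = 1.9 × 10^6 m/s
f = v/(2πr) = 6.9 × 10^14 Hz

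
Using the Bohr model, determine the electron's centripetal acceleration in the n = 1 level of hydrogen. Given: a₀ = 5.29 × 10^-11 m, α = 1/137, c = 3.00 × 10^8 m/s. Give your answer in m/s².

9.06 × 10^22 m/s²

r = n²a₀/Z = 5.29 × 10^-11 m, v = Zαc/n = 2.19 × 10^6 m/s
a = v²/r = (2.19 × 10^6)² / 5.29 × 10^-11 = 9.06 × 10^22 m/s²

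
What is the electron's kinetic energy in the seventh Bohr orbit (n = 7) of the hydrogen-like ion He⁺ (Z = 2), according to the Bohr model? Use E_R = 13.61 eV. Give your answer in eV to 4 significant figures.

1.111 eV

For a Coulomb orbit the virial theorem gives K = −E_n.
E_n = −E_R·Z²/n², so K = E_R·Z²/n² = 13.61 × 2²/7² = 1.111 eV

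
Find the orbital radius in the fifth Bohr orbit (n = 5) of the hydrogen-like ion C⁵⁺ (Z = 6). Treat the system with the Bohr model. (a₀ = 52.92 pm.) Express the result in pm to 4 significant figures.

r_n = n²a₀/Z = 5² × 52.92 / 6
    = 25 × 52.92 / 6 = 220.5 pm

220.5 pm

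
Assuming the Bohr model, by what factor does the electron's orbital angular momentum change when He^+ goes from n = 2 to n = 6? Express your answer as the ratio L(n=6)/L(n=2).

L = nℏ depends only on n, so L ∝ n.
L(n=6)/L(n=2) = (6/2)^1 = 3

3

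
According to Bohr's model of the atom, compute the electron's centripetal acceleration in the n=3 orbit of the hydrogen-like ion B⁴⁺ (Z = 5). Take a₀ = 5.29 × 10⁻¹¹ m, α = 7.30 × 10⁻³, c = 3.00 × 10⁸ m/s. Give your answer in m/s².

1.40 × 10²³ m/s²

r = n²a₀/Z = 9.52 × 10⁻¹¹ m, v = Zαc/n = 3.65 × 10⁶ m/s
a = v²/r = (3.65 × 10⁶)² / 9.52 × 10⁻¹¹ = 1.40 × 10²³ m/s²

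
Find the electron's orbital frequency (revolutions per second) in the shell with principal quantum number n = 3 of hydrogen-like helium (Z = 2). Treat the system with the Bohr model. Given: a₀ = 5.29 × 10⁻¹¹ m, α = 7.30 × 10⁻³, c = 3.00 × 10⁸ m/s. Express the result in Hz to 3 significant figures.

9.76 × 10¹⁴ Hz

r = n²a₀/Z = 2.38 × 10⁻¹⁰ m, v = Zαc/n = 1.46 × 10⁶ m/s
f = v/(2πr) = 9.76 × 10¹⁴ Hz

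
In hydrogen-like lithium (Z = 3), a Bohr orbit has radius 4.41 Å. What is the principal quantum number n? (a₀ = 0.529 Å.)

r_n = n²a₀/Z ⇒ n² = rZ/a₀ = 4.41 × 3 / 0.529 ≈ 25.01
n = 5

5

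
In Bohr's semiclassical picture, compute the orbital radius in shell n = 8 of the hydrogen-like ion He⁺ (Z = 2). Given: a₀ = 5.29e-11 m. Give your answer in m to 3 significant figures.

r_n = n²a₀/Z = 8² × 5.29e-11 / 2
    = 64 × 5.29e-11 / 2 = 1.69e-9 m

1.69e-9 m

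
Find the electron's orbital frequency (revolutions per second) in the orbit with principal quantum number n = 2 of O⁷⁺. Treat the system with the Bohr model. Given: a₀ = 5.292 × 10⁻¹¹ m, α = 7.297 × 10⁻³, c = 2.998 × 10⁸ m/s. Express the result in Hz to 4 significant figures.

r = n²a₀/Z = 2.646 × 10⁻¹¹ m, v = Zαc/n = 8.751 × 10⁶ m/s
f = v/(2πr) = 5.263 × 10¹⁶ Hz

5.263 × 10¹⁶ Hz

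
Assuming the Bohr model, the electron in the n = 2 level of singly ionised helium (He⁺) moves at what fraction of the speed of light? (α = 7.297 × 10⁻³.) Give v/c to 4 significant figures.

0.007297

v_n = Zαc/n, so v/c = Zα/n = 2 × 0.007297 / 2 = 0.007297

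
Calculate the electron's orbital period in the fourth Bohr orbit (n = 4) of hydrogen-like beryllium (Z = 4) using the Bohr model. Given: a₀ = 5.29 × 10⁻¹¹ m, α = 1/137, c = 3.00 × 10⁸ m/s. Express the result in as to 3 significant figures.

r = n²a₀/Z = 4²·5.29 × 10⁻¹¹/4 = 2.12 × 10⁻¹⁰ m
v = Zαc/n = 4·0.00730·3.00 × 10⁸/4 = 2.19 × 10⁶ m/s
T = 2πr/v = 6.07 × 10⁻¹⁶ s = 607 as

607 as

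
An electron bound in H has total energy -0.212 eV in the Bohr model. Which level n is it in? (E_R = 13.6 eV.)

8

E_n = −E_R Z²/n² ⇒ n² = E_R Z²/(−E_n) = 13.6 × 1² / 0.212 ≈ 64.15
n = 8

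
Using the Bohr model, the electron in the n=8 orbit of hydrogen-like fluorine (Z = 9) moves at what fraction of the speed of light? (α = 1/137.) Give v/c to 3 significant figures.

0.00821

v_n = Zαc/n, so v/c = Zα/n = 9 × 0.00730 / 8 = 0.00821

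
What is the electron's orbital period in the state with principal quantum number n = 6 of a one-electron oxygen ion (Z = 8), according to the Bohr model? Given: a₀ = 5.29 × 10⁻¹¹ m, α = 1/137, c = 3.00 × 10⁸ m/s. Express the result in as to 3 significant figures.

512 as

r = n²a₀/Z = 6²·5.29 × 10⁻¹¹/8 = 2.38 × 10⁻¹⁰ m
v = Zαc/n = 8·0.00730·3.00 × 10⁸/6 = 2.92 × 10⁶ m/s
T = 2πr/v = 5.12 × 10⁻¹⁶ s = 512 as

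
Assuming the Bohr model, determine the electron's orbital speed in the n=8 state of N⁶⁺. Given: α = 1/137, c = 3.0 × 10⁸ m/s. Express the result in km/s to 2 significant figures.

v_n = Zαc/n = 7 × 0.0073 × 3.0 × 10⁸ / 8
    = 1900 km/s

1900 km/s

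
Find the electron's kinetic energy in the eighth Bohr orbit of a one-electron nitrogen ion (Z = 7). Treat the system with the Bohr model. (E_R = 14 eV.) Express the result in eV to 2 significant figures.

11 eV

For a Coulomb orbit the virial theorem gives K = −E_n.
E_n = −E_R·Z²/n², so K = E_R·Z²/n² = 14 × 7²/8² = 11 eV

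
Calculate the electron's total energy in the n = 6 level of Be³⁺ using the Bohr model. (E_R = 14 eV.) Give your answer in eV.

E_n = −E_R·Z²/n² = −14 × 4²/6² = -6.2 eV

-6.2 eV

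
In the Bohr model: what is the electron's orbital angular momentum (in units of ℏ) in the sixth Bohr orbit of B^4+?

L_n = nℏ, so L/ℏ = n = 6.

6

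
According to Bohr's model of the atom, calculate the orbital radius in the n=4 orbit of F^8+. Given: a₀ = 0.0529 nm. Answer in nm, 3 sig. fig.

0.0940 nm

r_n = n²a₀/Z = 4² × 0.0529 / 9
    = 16 × 0.0529 / 9 = 0.0940 nm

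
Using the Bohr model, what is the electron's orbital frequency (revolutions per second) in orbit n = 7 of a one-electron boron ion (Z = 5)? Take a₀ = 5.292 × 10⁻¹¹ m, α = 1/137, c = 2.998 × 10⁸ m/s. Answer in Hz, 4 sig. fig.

r = n²a₀/Z = 5.186 × 10⁻¹⁰ m, v = Zαc/n = 1.563 × 10⁶ m/s
f = v/(2πr) = 4.797 × 10¹⁴ Hz

4.797 × 10¹⁴ Hz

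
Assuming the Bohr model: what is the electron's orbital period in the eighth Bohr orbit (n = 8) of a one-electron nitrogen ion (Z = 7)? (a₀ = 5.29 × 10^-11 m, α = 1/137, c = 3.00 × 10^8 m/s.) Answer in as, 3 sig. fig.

r = n²a₀/Z = 8²·5.29 × 10^-11/7 = 4.84 × 10^-10 m
v = Zαc/n = 7·0.00730·3.00 × 10^8/8 = 1.92 × 10^6 m/s
T = 2πr/v = 1.59 × 10^-15 s = 1590 as

1590 as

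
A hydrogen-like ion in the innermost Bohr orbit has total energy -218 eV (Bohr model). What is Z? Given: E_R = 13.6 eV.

4

E_n = −E_R Z²/n² ⇒ Z² = −E_n n²/E_R = 218 × 1² / 13.6 ≈ 16.03
Z = 4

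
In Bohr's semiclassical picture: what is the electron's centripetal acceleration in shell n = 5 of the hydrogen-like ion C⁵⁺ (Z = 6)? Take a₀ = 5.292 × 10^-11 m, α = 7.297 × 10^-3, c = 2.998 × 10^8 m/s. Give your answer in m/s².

r = n²a₀/Z = 2.205 × 10^-10 m, v = Zαc/n = 2.625 × 10^6 m/s
a = v²/r = (2.625 × 10^6)² / 2.205 × 10^-10 = 3.125 × 10^22 m/s²

3.125 × 10^22 m/s²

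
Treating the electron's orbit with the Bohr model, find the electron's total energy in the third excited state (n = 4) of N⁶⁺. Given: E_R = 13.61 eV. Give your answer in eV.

E_n = −E_R·Z²/n² = −13.61 × 7²/4² = -41.68 eV

-41.68 eV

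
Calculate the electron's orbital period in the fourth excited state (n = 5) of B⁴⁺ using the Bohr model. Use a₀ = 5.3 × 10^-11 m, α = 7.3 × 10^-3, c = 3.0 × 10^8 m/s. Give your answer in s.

7.6 × 10^-16 s

r = n²a₀/Z = 5²·5.3 × 10^-11/5 = 2.6 × 10^-10 m
v = Zαc/n = 5·0.0073·3.0 × 10^8/5 = 2.2 × 10^6 m/s
T = 2πr/v = 7.6 × 10^-16 s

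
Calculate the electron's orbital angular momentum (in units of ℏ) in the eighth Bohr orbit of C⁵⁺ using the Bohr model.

8

L_n = nℏ, so L/ℏ = n = 8.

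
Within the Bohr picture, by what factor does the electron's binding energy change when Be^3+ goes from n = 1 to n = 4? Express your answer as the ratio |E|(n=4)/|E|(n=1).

|E| ∝ Z^2 · n^-2; with Z fixed, |E| ∝ n^-2.
|E|(n=4)/|E|(n=1) = (4/1)^-2 = 1/16

1/16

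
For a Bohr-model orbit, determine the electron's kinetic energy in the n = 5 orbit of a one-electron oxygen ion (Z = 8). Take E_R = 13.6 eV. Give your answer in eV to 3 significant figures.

For a Coulomb orbit the virial theorem gives K = −E_n.
E_n = −E_R·Z²/n², so K = E_R·Z²/n² = 13.6 × 8²/5² = 34.8 eV

34.8 eV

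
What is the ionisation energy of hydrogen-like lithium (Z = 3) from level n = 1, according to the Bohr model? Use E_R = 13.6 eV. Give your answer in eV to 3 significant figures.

122 eV

E_n = −E_R·Z²/n² = −13.6 × 3²/1² eV = -122 eV
Ionisation energy = −E_n = 122 eV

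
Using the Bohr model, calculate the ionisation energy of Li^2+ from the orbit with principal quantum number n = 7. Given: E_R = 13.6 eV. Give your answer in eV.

2.50 eV

E_n = −E_R·Z²/n² = −13.6 × 3²/7² eV = -2.50 eV
Ionisation energy = −E_n = 2.50 eV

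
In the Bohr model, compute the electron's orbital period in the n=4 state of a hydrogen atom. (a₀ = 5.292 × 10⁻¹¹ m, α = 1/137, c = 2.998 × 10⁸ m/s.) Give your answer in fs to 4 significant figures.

9.725 fs

r = n²a₀/Z = 4²·5.292 × 10⁻¹¹/1 = 8.467 × 10⁻¹⁰ m
v = Zαc/n = 1·0.007299·2.998 × 10⁸/4 = 5.471 × 10⁵ m/s
T = 2πr/v = 9.725 × 10⁻¹⁵ s = 9.725 fs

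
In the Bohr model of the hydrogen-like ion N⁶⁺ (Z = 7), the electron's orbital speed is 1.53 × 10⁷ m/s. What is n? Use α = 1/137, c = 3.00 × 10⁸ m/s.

v_n = Zαc/n ⇒ n = Zαc/v = 7 × 0.00730 × 3.00 × 10⁸ / 1.53 × 10⁷ ≈ 1.00
n = 1

1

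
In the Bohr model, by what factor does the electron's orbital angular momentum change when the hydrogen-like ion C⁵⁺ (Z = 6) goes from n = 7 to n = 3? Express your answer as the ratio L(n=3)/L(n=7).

L = nℏ depends only on n, so L ∝ n.
L(n=3)/L(n=7) = (3/7)^1 = 3/7

3/7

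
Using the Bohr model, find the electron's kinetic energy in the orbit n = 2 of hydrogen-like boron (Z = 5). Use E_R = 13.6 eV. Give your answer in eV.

85.0 eV

For a Coulomb orbit the virial theorem gives K = −E_n.
E_n = −E_R·Z²/n², so K = E_R·Z²/n² = 13.6 × 5²/2² = 85.0 eV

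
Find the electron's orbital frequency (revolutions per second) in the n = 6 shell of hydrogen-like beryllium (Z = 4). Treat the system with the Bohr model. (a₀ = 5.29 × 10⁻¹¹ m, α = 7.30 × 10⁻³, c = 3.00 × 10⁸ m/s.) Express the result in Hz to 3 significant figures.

r = n²a₀/Z = 4.76 × 10⁻¹⁰ m, v = Zαc/n = 1.46 × 10⁶ m/s
f = v/(2πr) = 4.88 × 10¹⁴ Hz

4.88 × 10¹⁴ Hz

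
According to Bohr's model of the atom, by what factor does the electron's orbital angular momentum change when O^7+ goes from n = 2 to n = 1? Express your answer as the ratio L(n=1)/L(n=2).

L = nℏ depends only on n, so L ∝ n.
L(n=1)/L(n=2) = (1/2)^1 = 1/2

1/2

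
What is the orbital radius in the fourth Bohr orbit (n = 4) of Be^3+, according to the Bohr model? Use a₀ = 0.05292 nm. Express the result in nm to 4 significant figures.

r_n = n²a₀/Z = 4² × 0.05292 / 4
    = 16 × 0.05292 / 4 = 0.2117 nm

0.2117 nm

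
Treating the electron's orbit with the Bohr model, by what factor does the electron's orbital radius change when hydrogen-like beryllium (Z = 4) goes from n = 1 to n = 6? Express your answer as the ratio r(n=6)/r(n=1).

r ∝ Z^-1 · n^2; with Z fixed, r ∝ n^2.
r(n=6)/r(n=1) = (6/1)^2 = 36

36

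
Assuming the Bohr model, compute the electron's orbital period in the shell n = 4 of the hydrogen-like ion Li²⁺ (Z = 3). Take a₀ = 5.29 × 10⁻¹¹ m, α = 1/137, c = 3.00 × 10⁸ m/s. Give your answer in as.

1080 as

r = n²a₀/Z = 4²·5.29 × 10⁻¹¹/3 = 2.82 × 10⁻¹⁰ m
v = Zαc/n = 3·0.00730·3.00 × 10⁸/4 = 1.64 × 10⁶ m/s
T = 2πr/v = 1.08 × 10⁻¹⁵ s = 1080 as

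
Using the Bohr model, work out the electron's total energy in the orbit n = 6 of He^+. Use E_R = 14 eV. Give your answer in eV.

E_n = −E_R·Z²/n² = −14 × 2²/6² = -1.6 eV

-1.6 eV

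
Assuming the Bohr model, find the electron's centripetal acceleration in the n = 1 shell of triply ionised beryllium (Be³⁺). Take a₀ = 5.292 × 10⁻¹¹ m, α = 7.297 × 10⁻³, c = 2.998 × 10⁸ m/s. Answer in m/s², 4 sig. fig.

r = n²a₀/Z = 1.323 × 10⁻¹¹ m, v = Zαc/n = 8.751 × 10⁶ m/s
a = v²/r = (8.751 × 10⁶)² / 1.323 × 10⁻¹¹ = 5.788 × 10²⁴ m/s²

5.788 × 10²⁴ m/s²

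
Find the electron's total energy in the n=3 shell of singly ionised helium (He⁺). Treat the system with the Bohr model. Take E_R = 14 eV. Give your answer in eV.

-6.2 eV

E_n = −E_R·Z²/n² = −14 × 2²/3² = -6.2 eV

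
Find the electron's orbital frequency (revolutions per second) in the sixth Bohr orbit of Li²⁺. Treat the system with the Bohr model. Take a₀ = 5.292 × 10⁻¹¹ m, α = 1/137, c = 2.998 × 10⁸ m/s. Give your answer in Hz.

2.742 × 10¹⁴ Hz

r = n²a₀/Z = 6.350 × 10⁻¹⁰ m, v = Zαc/n = 1.094 × 10⁶ m/s
f = v/(2πr) = 2.742 × 10¹⁴ Hz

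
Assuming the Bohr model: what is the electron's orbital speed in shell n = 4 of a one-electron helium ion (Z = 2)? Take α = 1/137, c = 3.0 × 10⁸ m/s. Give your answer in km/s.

v_n = Zαc/n = 2 × 0.0073 × 3.0 × 10⁸ / 4
    = 1100 km/s

1100 km/s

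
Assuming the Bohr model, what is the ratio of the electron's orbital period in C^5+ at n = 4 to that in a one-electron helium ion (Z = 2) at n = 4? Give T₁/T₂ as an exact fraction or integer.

1/9

T ∝ Z^-2 · n^3
T₁/T₂ = (6/2)^-2 · (4/4)^3 = 1/9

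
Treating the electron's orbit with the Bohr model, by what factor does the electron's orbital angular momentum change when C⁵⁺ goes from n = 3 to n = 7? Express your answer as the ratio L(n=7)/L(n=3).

7/3

L = nℏ depends only on n, so L ∝ n.
L(n=7)/L(n=3) = (7/3)^1 = 7/3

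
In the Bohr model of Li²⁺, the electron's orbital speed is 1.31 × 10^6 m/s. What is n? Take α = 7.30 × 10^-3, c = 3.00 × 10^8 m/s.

5

v_n = Zαc/n ⇒ n = Zαc/v = 3 × 0.00730 × 3.00 × 10^8 / 1.31 × 10^6 ≈ 5.02
n = 5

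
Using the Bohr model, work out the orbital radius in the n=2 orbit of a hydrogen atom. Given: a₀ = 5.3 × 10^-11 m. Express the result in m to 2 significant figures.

r_n = n²a₀/Z = 2² × 5.3 × 10^-11 / 1
    = 4 × 5.3 × 10^-11 / 1 = 2.1 × 10^-10 m

2.1 × 10^-10 m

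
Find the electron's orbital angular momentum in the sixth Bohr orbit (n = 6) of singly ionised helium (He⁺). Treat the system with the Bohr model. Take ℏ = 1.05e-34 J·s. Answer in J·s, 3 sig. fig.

6.30e-34 J·s

L_n = nℏ = 6 × 1.05e-34 = 6.30e-34 J·s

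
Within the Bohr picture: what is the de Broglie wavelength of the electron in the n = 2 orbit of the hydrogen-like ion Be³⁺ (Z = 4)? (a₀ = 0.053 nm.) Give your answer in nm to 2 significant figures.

The Bohr quantisation condition is nλ = 2πr_n.
r_n = n²a₀/Z = 0.053 nm
λ = 2πr_n/n = 2π·0.053/2 = 0.17 nm

0.17 nm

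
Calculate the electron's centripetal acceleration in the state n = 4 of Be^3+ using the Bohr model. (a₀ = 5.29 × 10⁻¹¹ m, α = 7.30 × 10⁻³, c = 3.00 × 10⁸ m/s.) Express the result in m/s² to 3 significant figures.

r = n²a₀/Z = 2.12 × 10⁻¹⁰ m, v = Zαc/n = 2.19 × 10⁶ m/s
a = v²/r = (2.19 × 10⁶)² / 2.12 × 10⁻¹⁰ = 2.27 × 10²² m/s²

2.27 × 10²² m/s²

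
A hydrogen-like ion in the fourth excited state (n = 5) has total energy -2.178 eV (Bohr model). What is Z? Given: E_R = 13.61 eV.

E_n = −E_R Z²/n² ⇒ Z² = −E_n n²/E_R = 2.178 × 5² / 13.61 ≈ 4.00
Z = 2

2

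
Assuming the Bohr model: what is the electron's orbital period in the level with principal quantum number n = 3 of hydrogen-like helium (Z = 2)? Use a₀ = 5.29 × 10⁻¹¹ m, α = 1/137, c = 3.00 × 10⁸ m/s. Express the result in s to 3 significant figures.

r = n²a₀/Z = 3²·5.29 × 10⁻¹¹/2 = 2.38 × 10⁻¹⁰ m
v = Zαc/n = 2·0.00730·3.00 × 10⁸/3 = 1.46 × 10⁶ m/s
T = 2πr/v = 1.02 × 10⁻¹⁵ s

1.02 × 10⁻¹⁵ s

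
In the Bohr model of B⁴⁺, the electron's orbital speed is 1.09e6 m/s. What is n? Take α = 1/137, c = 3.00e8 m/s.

10

v_n = Zαc/n ⇒ n = Zαc/v = 5 × 0.00730 × 3.00e8 / 1.09e6 ≈ 10.04
n = 10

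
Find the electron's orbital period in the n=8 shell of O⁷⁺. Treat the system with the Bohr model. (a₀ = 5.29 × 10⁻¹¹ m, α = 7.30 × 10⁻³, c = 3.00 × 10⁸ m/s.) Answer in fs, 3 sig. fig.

r = n²a₀/Z = 8²·5.29 × 10⁻¹¹/8 = 4.23 × 10⁻¹⁰ m
v = Zαc/n = 8·0.00730·3.00 × 10⁸/8 = 2.19 × 10⁶ m/s
T = 2πr/v = 1.21 × 10⁻¹⁵ s = 1.21 fs

1.21 fs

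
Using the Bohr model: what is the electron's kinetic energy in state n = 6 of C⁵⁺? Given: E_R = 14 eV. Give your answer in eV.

For a Coulomb orbit the virial theorem gives K = −E_n.
E_n = −E_R·Z²/n², so K = E_R·Z²/n² = 14 × 6²/6² = 14 eV

14 eV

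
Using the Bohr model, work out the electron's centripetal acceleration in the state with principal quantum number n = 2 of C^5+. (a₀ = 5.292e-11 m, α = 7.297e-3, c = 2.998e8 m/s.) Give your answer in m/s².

r = n²a₀/Z = 3.528e-11 m, v = Zαc/n = 6.563e6 m/s
a = v²/r = (6.563e6)² / 3.528e-11 = 1.221e24 m/s²

1.221e24 m/s²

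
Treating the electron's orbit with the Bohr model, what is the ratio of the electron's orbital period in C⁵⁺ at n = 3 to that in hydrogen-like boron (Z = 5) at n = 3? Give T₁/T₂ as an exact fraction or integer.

T ∝ Z^-2 · n^3
T₁/T₂ = (6/5)^-2 · (3/3)^3 = 25/36

25/36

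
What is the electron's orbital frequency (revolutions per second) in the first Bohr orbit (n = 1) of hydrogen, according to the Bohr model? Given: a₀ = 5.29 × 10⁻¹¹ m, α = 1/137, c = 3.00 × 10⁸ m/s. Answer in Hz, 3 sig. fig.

r = n²a₀/Z = 5.29 × 10⁻¹¹ m, v = Zαc/n = 2.19 × 10⁶ m/s
f = v/(2πr) = 6.59 × 10¹⁵ Hz

6.59 × 10¹⁵ Hz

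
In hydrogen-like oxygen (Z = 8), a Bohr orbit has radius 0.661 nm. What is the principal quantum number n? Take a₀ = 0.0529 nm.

r_n = n²a₀/Z ⇒ n² = rZ/a₀ = 0.661 × 8 / 0.0529 ≈ 99.96
n = 10

10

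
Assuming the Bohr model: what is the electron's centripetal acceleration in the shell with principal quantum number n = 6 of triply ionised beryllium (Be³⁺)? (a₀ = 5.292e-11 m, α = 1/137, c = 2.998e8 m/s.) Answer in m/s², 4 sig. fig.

r = n²a₀/Z = 4.763e-10 m, v = Zαc/n = 1.459e6 m/s
a = v²/r = (1.459e6)² / 4.763e-10 = 4.469e21 m/s²

4.469e21 m/s²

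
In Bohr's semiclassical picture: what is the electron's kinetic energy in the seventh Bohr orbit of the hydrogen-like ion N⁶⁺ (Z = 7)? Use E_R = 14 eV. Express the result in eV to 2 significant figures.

For a Coulomb orbit the virial theorem gives K = −E_n.
E_n = −E_R·Z²/n², so K = E_R·Z²/n² = 14 × 7²/7² = 14 eV

14 eV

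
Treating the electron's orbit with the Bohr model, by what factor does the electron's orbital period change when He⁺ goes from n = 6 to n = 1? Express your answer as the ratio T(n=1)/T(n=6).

1/216

T ∝ Z^-2 · n^3; with Z fixed, T ∝ n^3.
T(n=1)/T(n=6) = (1/6)^3 = 1/216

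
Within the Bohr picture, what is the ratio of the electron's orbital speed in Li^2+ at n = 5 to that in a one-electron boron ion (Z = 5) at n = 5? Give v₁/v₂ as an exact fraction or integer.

v ∝ Z^1 · n^-1
v₁/v₂ = (3/5)^1 · (5/5)^-1 = 3/5

3/5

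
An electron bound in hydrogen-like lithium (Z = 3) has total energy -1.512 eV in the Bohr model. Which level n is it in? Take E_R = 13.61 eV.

E_n = −E_R Z²/n² ⇒ n² = E_R Z²/(−E_n) = 13.61 × 3² / 1.512 ≈ 81.01
n = 9

9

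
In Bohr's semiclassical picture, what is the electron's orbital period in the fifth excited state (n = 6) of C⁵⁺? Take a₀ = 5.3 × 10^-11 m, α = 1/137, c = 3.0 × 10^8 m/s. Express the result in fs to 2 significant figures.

0.91 fs

r = n²a₀/Z = 6²·5.3 × 10^-11/6 = 3.2 × 10^-10 m
v = Zαc/n = 6·0.0073·3.0 × 10^8/6 = 2.2 × 10^6 m/s
T = 2πr/v = 9.1 × 10^-16 s = 0.91 fs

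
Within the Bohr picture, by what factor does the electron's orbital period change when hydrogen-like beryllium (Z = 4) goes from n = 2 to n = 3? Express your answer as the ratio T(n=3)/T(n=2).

27/8

T ∝ Z^-2 · n^3; with Z fixed, T ∝ n^3.
T(n=3)/T(n=2) = (3/2)^3 = 27/8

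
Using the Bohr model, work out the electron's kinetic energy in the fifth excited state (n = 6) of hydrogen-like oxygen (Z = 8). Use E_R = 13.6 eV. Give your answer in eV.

For a Coulomb orbit the virial theorem gives K = −E_n.
E_n = −E_R·Z²/n², so K = E_R·Z²/n² = 13.6 × 8²/6² = 24.2 eV

24.2 eV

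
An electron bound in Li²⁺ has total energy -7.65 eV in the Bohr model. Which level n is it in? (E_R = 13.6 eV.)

E_n = −E_R Z²/n² ⇒ n² = E_R Z²/(−E_n) = 13.6 × 3² / 7.65 ≈ 16.00
n = 4

4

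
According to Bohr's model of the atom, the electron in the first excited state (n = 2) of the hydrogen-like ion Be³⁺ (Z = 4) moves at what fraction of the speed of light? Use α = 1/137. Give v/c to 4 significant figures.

0.01460

v_n = Zαc/n, so v/c = Zα/n = 4 × 0.007299 / 2 = 0.01460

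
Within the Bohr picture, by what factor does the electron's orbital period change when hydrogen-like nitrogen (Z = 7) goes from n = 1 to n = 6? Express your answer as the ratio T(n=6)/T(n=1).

216

T ∝ Z^-2 · n^3; with Z fixed, T ∝ n^3.
T(n=6)/T(n=1) = (6/1)^3 = 216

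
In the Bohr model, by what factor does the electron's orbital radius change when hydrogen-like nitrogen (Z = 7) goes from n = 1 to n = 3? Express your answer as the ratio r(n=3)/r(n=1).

r ∝ Z^-1 · n^2; with Z fixed, r ∝ n^2.
r(n=3)/r(n=1) = (3/1)^2 = 9

9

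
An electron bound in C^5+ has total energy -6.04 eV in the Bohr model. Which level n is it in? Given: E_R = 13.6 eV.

9

E_n = −E_R Z²/n² ⇒ n² = E_R Z²/(−E_n) = 13.6 × 6² / 6.04 ≈ 81.06
n = 9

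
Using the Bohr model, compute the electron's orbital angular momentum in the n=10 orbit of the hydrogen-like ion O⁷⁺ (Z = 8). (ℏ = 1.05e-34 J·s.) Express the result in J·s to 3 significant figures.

L_n = nℏ = 10 × 1.05e-34 = 1.05e-33 J·s

1.05e-33 J·s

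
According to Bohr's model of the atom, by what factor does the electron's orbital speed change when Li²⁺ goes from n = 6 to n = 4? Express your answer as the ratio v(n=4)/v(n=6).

3/2

v ∝ Z^1 · n^-1; with Z fixed, v ∝ n^-1.
v(n=4)/v(n=6) = (4/6)^-1 = 3/2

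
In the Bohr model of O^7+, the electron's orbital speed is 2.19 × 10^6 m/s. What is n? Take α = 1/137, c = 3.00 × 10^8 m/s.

8

v_n = Zαc/n ⇒ n = Zαc/v = 8 × 0.00730 × 3.00 × 10^8 / 2.19 × 10^6 ≈ 8.00
n = 8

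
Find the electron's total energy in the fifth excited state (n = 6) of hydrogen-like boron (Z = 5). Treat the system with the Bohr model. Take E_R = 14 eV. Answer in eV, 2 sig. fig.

-9.7 eV

E_n = −E_R·Z²/n² = −14 × 5²/6² = -9.7 eV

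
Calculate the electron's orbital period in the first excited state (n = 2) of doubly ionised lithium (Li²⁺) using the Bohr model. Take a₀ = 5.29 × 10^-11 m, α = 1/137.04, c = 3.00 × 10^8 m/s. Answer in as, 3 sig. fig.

135 as

r = n²a₀/Z = 2²·5.29 × 10^-11/3 = 7.05 × 10^-11 m
v = Zαc/n = 3·0.00730·3.00 × 10^8/2 = 3.28 × 10^6 m/s
T = 2πr/v = 1.35 × 10^-16 s = 135 as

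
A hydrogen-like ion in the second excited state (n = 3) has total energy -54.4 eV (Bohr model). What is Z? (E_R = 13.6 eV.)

6

E_n = −E_R Z²/n² ⇒ Z² = −E_n n²/E_R = 54.4 × 3² / 13.6 ≈ 36.00
Z = 6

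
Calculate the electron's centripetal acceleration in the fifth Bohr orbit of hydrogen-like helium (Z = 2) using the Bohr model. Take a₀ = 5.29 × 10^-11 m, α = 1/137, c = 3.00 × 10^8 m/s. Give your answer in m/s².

r = n²a₀/Z = 6.61 × 10^-10 m, v = Zαc/n = 8.76 × 10^5 m/s
a = v²/r = (8.76 × 10^5)² / 6.61 × 10^-10 = 1.16 × 10^21 m/s²

1.16 × 10^21 m/s²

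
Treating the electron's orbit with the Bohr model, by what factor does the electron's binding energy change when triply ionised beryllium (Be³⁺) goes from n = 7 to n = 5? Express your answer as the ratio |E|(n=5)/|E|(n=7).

|E| ∝ Z^2 · n^-2; with Z fixed, |E| ∝ n^-2.
|E|(n=5)/|E|(n=7) = (5/7)^-2 = 49/25

49/25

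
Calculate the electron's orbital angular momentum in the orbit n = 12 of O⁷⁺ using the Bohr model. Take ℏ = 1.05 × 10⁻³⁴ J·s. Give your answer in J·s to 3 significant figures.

L_n = nℏ = 12 × 1.05 × 10⁻³⁴ = 1.26 × 10⁻³³ J·s

1.26 × 10⁻³³ J·s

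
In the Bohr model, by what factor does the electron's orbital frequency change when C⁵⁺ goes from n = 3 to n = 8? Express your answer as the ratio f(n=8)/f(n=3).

27/512

f ∝ Z^2 · n^-3; with Z fixed, f ∝ n^-3.
f(n=8)/f(n=3) = (8/3)^-3 = 27/512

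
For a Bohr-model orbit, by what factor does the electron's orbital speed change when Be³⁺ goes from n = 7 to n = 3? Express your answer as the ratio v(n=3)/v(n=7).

7/3

v ∝ Z^1 · n^-1; with Z fixed, v ∝ n^-1.
v(n=3)/v(n=7) = (3/7)^-1 = 7/3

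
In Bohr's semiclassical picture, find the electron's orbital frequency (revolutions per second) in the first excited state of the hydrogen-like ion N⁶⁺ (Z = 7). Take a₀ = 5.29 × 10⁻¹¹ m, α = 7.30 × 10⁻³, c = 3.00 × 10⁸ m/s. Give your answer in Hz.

r = n²a₀/Z = 3.02 × 10⁻¹¹ m, v = Zαc/n = 7.67 × 10⁶ m/s
f = v/(2πr) = 4.04 × 10¹⁶ Hz

4.04 × 10¹⁶ Hz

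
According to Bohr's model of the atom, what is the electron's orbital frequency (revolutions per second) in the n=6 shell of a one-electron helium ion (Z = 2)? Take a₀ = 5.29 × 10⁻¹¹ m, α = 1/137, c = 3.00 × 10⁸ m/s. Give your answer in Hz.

r = n²a₀/Z = 9.52 × 10⁻¹⁰ m, v = Zαc/n = 7.30 × 10⁵ m/s
f = v/(2πr) = 1.22 × 10¹⁴ Hz

1.22 × 10¹⁴ Hz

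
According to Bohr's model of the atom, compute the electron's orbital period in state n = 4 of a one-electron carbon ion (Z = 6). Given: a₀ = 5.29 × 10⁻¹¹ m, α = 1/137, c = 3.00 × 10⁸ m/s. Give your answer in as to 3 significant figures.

270 as

r = n²a₀/Z = 4²·5.29 × 10⁻¹¹/6 = 1.41 × 10⁻¹⁰ m
v = Zαc/n = 6·0.00730·3.00 × 10⁸/4 = 3.28 × 10⁶ m/s
T = 2πr/v = 2.70 × 10⁻¹⁶ s = 270 as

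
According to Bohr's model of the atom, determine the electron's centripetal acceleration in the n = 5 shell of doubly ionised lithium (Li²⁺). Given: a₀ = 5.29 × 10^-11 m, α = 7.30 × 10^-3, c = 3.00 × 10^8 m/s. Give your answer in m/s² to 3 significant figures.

3.92 × 10^21 m/s²

r = n²a₀/Z = 4.41 × 10^-10 m, v = Zαc/n = 1.31 × 10^6 m/s
a = v²/r = (1.31 × 10^6)² / 4.41 × 10^-10 = 3.92 × 10^21 m/s²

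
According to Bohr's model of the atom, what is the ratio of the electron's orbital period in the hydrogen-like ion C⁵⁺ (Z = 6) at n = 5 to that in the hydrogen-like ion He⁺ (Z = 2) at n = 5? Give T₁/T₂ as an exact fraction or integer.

T ∝ Z^-2 · n^3
T₁/T₂ = (6/2)^-2 · (5/5)^3 = 1/9

1/9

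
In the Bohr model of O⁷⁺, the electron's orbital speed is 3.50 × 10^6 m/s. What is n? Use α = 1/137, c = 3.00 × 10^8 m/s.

v_n = Zαc/n ⇒ n = Zαc/v = 8 × 0.00730 × 3.00 × 10^8 / 3.50 × 10^6 ≈ 5.01
n = 5

5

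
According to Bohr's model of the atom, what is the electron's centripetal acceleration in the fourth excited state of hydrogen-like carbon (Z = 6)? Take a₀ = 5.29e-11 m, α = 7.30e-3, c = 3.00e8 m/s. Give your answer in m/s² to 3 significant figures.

3.13e22 m/s²

r = n²a₀/Z = 2.20e-10 m, v = Zαc/n = 2.63e6 m/s
a = v²/r = (2.63e6)² / 2.20e-10 = 3.13e22 m/s²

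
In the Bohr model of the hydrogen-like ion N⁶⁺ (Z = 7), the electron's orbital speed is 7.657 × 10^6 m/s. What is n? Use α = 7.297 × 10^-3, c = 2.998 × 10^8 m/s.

2

v_n = Zαc/n ⇒ n = Zαc/v = 7 × 0.007297 × 2.998 × 10^8 / 7.657 × 10^6 ≈ 2.00
n = 2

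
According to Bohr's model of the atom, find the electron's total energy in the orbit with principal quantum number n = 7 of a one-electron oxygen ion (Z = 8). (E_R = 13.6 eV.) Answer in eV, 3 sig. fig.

E_n = −E_R·Z²/n² = −13.6 × 8²/7² = -17.8 eV

-17.8 eV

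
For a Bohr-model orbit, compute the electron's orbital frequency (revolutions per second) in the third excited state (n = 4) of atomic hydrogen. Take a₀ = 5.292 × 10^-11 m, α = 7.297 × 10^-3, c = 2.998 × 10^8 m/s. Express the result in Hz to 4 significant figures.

1.028 × 10^14 Hz

r = n²a₀/Z = 8.467 × 10^-10 m, v = Zαc/n = 5.469 × 10^5 m/s
f = v/(2πr) = 1.028 × 10^14 Hz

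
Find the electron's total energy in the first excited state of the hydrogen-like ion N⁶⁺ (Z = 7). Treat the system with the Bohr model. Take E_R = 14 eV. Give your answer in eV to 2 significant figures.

E_n = −E_R·Z²/n² = −14 × 7²/2² = -170 eV

-170 eV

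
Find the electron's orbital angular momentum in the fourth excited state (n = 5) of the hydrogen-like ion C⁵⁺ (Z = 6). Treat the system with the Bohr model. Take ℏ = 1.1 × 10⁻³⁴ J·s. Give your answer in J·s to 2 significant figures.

L_n = nℏ = 5 × 1.1 × 10⁻³⁴ = 5.5 × 10⁻³⁴ J·s

5.5 × 10⁻³⁴ J·s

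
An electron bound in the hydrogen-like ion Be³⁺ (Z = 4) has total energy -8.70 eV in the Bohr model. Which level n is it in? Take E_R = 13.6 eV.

5

E_n = −E_R Z²/n² ⇒ n² = E_R Z²/(−E_n) = 13.6 × 4² / 8.70 ≈ 25.01
n = 5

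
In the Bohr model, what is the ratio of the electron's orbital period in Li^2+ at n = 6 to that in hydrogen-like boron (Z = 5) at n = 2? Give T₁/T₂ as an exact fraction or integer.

T ∝ Z^-2 · n^3
T₁/T₂ = (3/5)^-2 · (6/2)^3 = 75

75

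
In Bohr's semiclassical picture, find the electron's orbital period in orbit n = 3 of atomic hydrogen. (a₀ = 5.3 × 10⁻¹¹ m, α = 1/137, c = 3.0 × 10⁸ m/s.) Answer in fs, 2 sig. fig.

4.1 fs

r = n²a₀/Z = 3²·5.3 × 10⁻¹¹/1 = 4.8 × 10⁻¹⁰ m
v = Zαc/n = 1·0.0073·3.0 × 10⁸/3 = 7.3 × 10⁵ m/s
T = 2πr/v = 4.1 × 10⁻¹⁵ s = 4.1 fs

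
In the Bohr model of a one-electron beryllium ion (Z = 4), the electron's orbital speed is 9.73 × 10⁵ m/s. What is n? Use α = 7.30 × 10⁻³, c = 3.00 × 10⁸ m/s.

9

v_n = Zαc/n ⇒ n = Zαc/v = 4 × 0.00730 × 3.00 × 10⁸ / 9.73 × 10⁵ ≈ 9.00
n = 9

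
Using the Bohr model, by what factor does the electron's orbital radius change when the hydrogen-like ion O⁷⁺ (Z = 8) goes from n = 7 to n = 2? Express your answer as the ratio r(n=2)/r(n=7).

4/49

r ∝ Z^-1 · n^2; with Z fixed, r ∝ n^2.
r(n=2)/r(n=7) = (2/7)^2 = 4/49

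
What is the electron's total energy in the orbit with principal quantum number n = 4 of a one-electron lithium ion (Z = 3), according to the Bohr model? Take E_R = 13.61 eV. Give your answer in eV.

-7.656 eV

E_n = −E_R·Z²/n² = −13.61 × 3²/4² = -7.656 eV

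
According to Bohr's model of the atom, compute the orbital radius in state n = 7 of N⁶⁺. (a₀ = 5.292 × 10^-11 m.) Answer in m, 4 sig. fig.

3.704 × 10^-10 m

r_n = n²a₀/Z = 7² × 5.292 × 10^-11 / 7
    = 49 × 5.292 × 10^-11 / 7 = 3.704 × 10^-10 m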